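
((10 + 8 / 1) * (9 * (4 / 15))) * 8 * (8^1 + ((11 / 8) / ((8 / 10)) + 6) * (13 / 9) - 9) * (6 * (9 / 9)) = 21045.60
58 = 58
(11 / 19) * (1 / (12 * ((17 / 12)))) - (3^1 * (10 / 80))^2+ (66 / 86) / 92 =-0.10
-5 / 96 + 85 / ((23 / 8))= 65165 / 2208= 29.51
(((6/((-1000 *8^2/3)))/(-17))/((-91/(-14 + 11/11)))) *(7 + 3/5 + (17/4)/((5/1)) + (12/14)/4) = 10917/533120000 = 0.00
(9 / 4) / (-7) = -9 / 28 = -0.32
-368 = -368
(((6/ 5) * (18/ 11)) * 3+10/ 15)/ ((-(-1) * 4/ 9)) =1623/ 110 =14.75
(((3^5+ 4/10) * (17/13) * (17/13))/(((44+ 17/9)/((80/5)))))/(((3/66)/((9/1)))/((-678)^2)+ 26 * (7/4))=3.19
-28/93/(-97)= 28/9021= 0.00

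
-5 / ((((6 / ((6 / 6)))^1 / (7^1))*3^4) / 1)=-35 / 486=-0.07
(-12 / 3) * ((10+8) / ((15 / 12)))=-288 / 5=-57.60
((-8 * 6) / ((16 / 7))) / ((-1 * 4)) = 21 / 4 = 5.25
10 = 10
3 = 3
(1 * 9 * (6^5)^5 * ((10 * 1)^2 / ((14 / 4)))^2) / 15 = 682326912718312833024000 / 49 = 13925039035067608837224.49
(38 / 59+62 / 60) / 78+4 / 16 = 9371 / 34515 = 0.27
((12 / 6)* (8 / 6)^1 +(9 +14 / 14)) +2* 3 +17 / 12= 241 / 12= 20.08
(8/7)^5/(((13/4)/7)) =4.20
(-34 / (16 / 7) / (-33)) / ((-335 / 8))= -119 / 11055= -0.01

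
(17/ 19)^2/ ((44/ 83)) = 23987/ 15884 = 1.51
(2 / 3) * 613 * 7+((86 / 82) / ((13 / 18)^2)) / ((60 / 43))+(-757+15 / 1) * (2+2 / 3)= 30606813 / 34645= 883.44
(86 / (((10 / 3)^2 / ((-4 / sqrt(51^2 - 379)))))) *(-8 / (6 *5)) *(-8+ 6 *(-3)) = -13416 *sqrt(2222) / 138875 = -4.55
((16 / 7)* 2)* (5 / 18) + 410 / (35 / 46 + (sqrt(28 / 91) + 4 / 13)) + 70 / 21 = 9956715070 / 18792207 - 22556560* sqrt(13) / 298289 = 257.18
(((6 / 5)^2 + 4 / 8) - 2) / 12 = -1 / 200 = -0.00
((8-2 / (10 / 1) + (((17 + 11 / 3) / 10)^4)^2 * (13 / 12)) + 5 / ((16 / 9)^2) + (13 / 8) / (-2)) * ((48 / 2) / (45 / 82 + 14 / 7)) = 3475.42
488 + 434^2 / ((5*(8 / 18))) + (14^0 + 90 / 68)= 14492589 / 170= 85250.52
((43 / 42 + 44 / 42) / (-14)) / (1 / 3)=-0.44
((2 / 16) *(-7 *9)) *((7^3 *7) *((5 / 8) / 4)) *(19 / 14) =-2052855 / 512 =-4009.48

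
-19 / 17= -1.12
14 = 14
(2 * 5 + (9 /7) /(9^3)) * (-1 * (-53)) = 300563 /567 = 530.09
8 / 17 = 0.47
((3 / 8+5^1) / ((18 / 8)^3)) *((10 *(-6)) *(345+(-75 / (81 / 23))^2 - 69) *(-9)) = 3658983520 / 19683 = 185895.62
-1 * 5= -5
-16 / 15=-1.07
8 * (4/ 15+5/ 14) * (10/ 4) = 262/ 21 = 12.48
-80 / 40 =-2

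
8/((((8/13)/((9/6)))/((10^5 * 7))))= 13650000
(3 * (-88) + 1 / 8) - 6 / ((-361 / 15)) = -761351 / 2888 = -263.63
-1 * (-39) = 39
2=2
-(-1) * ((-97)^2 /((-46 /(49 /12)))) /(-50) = 16.70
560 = 560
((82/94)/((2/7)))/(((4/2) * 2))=287/376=0.76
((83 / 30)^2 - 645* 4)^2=5359738942321 / 810000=6616961.66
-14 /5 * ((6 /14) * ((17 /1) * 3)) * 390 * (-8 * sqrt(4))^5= 25027411968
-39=-39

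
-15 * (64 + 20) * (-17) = 21420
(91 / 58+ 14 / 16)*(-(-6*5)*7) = 513.23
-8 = -8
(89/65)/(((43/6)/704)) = 375936/2795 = 134.50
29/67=0.43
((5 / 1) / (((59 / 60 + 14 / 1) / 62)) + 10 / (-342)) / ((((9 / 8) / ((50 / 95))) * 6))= 4098200 / 2543967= 1.61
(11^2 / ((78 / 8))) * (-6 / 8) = -121 / 13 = -9.31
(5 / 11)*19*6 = 570 / 11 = 51.82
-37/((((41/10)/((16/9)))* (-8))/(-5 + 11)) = 1480/123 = 12.03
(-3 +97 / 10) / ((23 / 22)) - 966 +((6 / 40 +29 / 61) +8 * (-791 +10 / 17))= -3473783671 / 477020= -7282.26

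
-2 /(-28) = 1 /14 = 0.07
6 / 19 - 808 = -15346 / 19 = -807.68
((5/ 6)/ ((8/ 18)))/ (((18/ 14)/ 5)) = 7.29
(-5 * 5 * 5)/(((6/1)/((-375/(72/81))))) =140625/16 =8789.06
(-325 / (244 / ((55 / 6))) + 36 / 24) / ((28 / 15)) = -78395 / 13664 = -5.74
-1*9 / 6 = -3 / 2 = -1.50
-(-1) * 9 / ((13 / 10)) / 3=30 / 13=2.31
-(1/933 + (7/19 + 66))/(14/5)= -420190/17727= -23.70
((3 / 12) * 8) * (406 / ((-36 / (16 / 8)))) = -406 / 9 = -45.11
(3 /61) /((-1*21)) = -1 /427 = -0.00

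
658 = 658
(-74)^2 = 5476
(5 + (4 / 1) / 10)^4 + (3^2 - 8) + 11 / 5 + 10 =539691 / 625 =863.51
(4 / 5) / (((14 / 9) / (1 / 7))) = 18 / 245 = 0.07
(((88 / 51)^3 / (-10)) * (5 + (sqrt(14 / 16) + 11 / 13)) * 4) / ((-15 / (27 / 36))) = 85184 * sqrt(14) / 3316275 + 25895936 / 43111575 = 0.70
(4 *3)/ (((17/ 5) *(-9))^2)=100/ 7803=0.01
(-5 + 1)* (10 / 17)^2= -400 / 289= -1.38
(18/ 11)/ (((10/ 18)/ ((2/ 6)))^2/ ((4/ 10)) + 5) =324/ 2365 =0.14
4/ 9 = 0.44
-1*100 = -100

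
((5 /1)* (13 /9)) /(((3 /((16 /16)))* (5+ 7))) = 65 /324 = 0.20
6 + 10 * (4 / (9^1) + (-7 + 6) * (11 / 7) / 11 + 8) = 5608 / 63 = 89.02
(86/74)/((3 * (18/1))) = 43/1998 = 0.02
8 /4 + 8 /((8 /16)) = 18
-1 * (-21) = 21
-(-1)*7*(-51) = -357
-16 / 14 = -8 / 7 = -1.14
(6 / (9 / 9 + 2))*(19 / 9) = 38 / 9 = 4.22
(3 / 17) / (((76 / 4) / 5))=15 / 323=0.05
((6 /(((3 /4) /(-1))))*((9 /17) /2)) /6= -6 /17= -0.35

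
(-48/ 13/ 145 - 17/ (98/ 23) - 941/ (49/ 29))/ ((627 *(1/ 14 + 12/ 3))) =-0.22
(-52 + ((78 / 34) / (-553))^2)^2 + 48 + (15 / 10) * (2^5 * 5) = 23369936918753278249 / 7810812466197601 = 2992.00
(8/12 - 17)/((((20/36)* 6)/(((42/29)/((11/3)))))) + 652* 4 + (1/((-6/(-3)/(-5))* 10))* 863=15250207/6380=2390.31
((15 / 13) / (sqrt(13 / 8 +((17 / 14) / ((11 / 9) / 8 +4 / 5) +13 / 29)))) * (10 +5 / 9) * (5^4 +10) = 29559250 * sqrt(108158458) / 72727239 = 4226.94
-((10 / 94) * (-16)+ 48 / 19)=-736 / 893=-0.82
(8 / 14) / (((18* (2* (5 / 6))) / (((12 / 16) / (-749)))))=-1 / 52430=-0.00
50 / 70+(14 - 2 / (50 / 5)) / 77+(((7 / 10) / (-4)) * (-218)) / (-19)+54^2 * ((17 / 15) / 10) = 48186189 / 146300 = 329.37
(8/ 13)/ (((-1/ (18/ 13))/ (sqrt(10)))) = -144 * sqrt(10)/ 169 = -2.69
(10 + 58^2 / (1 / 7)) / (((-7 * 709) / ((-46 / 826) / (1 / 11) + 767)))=-3637.83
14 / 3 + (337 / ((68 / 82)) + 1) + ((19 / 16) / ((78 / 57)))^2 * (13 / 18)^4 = 753361941449 / 1827422208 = 412.25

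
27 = 27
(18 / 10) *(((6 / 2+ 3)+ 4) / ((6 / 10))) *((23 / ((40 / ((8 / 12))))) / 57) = 23 / 114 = 0.20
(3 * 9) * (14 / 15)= 25.20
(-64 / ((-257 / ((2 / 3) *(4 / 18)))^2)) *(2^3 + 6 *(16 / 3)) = -40960 / 48149721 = -0.00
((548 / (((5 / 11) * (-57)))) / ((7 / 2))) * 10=-24112 / 399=-60.43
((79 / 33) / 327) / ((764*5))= 79 / 41221620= 0.00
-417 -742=-1159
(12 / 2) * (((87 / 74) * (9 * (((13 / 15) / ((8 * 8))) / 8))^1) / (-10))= -10179 / 947200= -0.01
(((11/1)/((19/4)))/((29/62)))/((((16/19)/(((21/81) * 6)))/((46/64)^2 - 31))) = -24836735/89088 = -278.79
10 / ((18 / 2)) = 10 / 9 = 1.11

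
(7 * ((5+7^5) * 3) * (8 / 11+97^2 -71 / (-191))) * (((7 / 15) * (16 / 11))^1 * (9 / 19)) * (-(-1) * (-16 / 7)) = -5360683181672448 / 2195545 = -2441618450.85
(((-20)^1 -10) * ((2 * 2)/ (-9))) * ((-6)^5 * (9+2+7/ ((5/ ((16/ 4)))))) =-1721088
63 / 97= 0.65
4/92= 1/23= 0.04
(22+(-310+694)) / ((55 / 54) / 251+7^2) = 5502924 / 664201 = 8.29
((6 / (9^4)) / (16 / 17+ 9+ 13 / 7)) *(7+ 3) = 595 / 767637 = 0.00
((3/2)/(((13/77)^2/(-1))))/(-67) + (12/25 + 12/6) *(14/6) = 11162389/1698450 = 6.57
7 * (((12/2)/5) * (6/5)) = 252/25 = 10.08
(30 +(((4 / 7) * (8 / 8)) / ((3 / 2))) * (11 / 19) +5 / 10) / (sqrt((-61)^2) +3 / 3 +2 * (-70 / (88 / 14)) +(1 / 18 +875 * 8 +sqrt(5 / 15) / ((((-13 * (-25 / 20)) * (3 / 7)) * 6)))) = 14292830961820125 / 3275280600685373063 - 2313725700 * sqrt(3) / 467897228669339009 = 0.00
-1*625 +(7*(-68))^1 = -1101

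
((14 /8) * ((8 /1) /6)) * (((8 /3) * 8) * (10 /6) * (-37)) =-82880 /27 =-3069.63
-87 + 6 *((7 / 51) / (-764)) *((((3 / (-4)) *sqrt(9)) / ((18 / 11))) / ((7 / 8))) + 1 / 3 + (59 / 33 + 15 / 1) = -14974801 / 214302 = -69.88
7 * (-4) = -28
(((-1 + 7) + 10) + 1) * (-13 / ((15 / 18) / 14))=-18564 / 5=-3712.80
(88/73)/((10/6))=264/365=0.72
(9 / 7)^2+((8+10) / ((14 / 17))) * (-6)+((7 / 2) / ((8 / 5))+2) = -98237 / 784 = -125.30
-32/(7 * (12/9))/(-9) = 8/21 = 0.38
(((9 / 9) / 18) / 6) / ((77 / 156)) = 13 / 693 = 0.02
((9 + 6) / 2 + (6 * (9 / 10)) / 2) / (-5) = -51 / 25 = -2.04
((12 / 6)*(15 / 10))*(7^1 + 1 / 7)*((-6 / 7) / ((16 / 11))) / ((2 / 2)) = -2475 / 196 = -12.63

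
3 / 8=0.38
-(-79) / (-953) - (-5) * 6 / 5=5639 / 953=5.92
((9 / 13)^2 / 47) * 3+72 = 572139 / 7943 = 72.03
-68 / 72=-17 / 18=-0.94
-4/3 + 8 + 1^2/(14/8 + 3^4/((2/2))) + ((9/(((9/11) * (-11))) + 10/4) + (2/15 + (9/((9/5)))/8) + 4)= 171287/13240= 12.94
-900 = -900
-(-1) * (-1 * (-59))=59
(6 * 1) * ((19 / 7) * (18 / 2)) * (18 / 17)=18468 / 119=155.19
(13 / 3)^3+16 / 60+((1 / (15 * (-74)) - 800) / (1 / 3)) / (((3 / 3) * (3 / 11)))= -17419309 / 1998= -8718.37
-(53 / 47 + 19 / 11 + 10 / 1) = -6646 / 517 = -12.85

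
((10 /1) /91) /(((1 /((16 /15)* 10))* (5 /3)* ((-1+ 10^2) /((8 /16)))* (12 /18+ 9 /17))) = 544 /183183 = 0.00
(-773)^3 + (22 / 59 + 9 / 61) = -1662341809410 / 3599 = -461889916.48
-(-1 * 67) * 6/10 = 201/5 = 40.20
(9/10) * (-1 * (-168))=756/5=151.20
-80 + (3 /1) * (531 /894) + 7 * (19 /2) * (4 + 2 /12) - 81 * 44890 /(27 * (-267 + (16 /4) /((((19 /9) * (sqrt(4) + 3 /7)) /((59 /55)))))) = 1986303644459 /2818118652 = 704.83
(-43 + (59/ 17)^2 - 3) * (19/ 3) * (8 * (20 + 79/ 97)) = -1003830648/ 28033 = -35808.89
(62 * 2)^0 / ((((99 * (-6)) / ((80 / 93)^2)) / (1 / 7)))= -3200 / 17981271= -0.00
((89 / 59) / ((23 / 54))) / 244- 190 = -31452857 / 165554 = -189.99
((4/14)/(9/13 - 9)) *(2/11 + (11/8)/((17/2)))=-3341/282744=-0.01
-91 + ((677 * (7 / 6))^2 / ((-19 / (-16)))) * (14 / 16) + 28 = 157185301 / 342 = 459606.14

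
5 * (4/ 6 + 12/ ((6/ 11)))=340/ 3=113.33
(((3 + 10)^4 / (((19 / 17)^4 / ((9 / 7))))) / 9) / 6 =2385443281 / 5473482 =435.82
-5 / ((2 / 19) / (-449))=42655 / 2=21327.50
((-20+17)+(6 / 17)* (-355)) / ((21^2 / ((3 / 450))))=-727 / 374850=-0.00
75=75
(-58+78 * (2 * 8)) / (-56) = -85 / 4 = -21.25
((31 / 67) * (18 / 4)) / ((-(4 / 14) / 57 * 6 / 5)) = -185535 / 536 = -346.15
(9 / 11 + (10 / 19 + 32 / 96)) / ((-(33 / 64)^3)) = -275775488 / 22532499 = -12.24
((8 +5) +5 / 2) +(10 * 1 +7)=65 / 2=32.50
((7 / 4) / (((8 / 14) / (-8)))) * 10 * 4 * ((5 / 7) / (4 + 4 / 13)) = -325 / 2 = -162.50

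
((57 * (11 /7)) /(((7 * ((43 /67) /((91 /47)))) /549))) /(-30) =-99939411 /141470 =-706.44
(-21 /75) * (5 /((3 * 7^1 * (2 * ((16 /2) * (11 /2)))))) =-1 /1320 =-0.00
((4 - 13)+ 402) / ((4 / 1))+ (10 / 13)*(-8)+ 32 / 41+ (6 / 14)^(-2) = 1886585 / 19188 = 98.32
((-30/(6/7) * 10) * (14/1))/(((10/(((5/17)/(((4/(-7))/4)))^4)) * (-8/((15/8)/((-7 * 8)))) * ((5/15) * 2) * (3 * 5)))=-157565625/42762752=-3.68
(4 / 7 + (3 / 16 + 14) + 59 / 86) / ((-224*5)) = -74383 / 5393920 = -0.01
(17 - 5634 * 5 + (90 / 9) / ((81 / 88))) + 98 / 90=-11397124 / 405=-28141.05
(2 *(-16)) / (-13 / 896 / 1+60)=-28672 / 53747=-0.53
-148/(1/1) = -148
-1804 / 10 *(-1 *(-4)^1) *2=-7216 / 5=-1443.20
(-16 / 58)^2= 64 / 841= 0.08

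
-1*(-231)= 231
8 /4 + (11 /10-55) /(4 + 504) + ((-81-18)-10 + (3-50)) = -782859 /5080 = -154.11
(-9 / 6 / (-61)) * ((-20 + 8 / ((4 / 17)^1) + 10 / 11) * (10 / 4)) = 0.92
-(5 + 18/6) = -8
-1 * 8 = -8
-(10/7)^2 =-100/49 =-2.04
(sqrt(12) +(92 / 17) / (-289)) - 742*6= -21872768 / 4913 +2*sqrt(3)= -4448.55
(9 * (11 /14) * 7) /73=99 /146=0.68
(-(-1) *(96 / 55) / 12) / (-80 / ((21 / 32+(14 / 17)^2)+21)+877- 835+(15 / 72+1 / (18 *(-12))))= 89229168 / 23692559605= 0.00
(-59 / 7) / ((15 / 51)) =-1003 / 35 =-28.66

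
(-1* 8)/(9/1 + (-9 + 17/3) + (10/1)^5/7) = -168/300119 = -0.00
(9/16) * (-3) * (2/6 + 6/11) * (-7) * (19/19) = 1827/176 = 10.38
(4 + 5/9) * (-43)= -1763/9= -195.89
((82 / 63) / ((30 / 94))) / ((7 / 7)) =3854 / 945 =4.08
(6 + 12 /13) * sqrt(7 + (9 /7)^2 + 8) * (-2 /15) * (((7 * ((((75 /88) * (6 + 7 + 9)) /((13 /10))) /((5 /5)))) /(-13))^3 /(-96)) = -2583984375 * sqrt(51) /1003976272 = -18.38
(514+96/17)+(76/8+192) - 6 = 24315/34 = 715.15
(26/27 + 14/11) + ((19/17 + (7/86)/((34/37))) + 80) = 72463295/868428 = 83.44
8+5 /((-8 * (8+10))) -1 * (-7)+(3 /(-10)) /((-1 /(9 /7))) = 15.35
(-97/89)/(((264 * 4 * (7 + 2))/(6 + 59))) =-6305/845856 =-0.01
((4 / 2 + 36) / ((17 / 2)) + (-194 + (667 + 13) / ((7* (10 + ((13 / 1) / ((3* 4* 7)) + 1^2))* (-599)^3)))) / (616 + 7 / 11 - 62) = -0.34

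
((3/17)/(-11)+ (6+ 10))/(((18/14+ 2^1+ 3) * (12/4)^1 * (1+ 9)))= 0.08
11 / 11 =1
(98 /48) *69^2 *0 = 0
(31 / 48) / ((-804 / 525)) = -5425 / 12864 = -0.42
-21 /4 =-5.25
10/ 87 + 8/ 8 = 97/ 87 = 1.11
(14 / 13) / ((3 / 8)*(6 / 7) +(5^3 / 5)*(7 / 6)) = 1176 / 32201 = 0.04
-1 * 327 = -327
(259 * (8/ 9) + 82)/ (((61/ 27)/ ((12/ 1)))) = 101160/ 61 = 1658.36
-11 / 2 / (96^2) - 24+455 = 7944181 / 18432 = 431.00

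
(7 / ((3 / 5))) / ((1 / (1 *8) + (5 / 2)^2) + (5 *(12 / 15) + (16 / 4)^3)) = 8 / 51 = 0.16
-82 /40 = -41 /20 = -2.05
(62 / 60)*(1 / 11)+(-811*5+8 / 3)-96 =-1368919 / 330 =-4148.24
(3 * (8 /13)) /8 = 3 /13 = 0.23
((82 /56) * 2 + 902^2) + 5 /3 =34171561 /42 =813608.60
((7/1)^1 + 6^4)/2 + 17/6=654.33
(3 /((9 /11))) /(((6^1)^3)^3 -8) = 11 /30233064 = 0.00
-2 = -2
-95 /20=-4.75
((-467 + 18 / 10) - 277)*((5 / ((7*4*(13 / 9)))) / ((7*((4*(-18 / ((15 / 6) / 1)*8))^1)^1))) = 18555 / 326144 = 0.06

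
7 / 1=7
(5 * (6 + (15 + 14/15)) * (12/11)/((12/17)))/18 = 5593/594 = 9.42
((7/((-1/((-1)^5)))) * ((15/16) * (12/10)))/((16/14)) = 441/64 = 6.89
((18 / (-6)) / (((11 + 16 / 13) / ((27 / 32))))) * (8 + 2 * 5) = -3159 / 848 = -3.73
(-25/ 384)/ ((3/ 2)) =-25/ 576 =-0.04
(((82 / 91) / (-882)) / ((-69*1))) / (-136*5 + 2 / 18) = -41 / 1882638849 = -0.00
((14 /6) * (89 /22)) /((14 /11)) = 89 /12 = 7.42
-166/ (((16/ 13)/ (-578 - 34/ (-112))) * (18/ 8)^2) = 34906729/ 2268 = 15390.97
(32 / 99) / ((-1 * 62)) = -16 / 3069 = -0.01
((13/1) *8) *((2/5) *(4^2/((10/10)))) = 3328/5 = 665.60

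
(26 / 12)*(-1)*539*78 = -91091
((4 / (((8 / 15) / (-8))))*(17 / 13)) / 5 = -204 / 13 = -15.69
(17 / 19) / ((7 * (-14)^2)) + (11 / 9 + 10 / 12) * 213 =34240369 / 78204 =437.83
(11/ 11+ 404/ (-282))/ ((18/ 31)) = -1891/ 2538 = -0.75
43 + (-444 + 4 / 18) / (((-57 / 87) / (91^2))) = 5609137.19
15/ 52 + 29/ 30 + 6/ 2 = 3319/ 780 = 4.26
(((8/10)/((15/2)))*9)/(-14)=-0.07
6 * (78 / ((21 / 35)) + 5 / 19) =14850 / 19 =781.58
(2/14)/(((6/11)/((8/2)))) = 22/21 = 1.05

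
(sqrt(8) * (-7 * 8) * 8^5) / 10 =-1835008 * sqrt(2) / 5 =-519018.64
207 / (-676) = -207 / 676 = -0.31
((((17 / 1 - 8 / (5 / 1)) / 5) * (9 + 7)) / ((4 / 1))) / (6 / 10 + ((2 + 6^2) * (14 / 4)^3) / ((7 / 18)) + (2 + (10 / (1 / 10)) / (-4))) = 88 / 29765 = 0.00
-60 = -60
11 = 11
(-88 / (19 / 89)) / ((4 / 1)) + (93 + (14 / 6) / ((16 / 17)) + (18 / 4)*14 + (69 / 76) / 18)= 16865 / 304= 55.48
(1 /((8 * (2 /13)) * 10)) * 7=91 /160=0.57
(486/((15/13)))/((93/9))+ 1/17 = 107561/2635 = 40.82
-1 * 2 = -2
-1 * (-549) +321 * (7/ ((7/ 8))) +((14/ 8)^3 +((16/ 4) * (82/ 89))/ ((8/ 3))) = 17792831/ 5696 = 3123.74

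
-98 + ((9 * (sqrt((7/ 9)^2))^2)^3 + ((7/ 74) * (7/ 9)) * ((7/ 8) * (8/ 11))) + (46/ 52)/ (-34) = 16630180033/ 262285452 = 63.40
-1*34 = -34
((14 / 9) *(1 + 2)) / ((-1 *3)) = -14 / 9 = -1.56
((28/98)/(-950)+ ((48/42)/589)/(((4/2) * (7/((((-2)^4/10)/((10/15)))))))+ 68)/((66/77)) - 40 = 24325723/618450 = 39.33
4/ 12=1/ 3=0.33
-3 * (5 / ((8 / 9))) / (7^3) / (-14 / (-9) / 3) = -3645 / 38416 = -0.09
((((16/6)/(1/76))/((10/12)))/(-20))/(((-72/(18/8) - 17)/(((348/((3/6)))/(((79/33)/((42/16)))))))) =2618352/13825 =189.39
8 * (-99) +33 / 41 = -32439 / 41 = -791.20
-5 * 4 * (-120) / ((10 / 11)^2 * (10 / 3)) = 4356 / 5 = 871.20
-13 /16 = -0.81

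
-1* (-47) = 47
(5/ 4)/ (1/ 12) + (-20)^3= -7985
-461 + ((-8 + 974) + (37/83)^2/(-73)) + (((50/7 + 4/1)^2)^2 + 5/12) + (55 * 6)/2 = 16086.93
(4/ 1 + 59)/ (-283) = -63/ 283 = -0.22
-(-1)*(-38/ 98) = -19/ 49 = -0.39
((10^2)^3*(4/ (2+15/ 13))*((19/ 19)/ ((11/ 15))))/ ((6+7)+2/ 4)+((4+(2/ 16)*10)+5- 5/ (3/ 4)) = 2080058179/ 16236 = 128113.96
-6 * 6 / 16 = -9 / 4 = -2.25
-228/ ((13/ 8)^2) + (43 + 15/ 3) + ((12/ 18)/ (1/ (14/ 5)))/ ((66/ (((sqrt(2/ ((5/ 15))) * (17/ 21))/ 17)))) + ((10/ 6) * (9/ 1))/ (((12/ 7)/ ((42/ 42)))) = -20005/ 676 + 2 * sqrt(6)/ 1485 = -29.59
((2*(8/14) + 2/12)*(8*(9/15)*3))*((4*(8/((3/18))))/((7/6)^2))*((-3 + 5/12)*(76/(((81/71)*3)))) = -471049216/3087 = -152591.26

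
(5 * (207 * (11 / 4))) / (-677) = -11385 / 2708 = -4.20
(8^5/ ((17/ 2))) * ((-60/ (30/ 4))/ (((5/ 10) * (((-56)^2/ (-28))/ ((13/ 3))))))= 851968/ 357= 2386.46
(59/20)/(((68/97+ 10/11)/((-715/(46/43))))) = -387097997/316112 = -1224.56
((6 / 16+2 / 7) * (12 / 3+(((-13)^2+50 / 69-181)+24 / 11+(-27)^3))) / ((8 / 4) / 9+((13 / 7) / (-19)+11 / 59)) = -1859405158353 / 44442992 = -41837.98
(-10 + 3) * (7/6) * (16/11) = -392/33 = -11.88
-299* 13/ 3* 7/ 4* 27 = -244881/ 4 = -61220.25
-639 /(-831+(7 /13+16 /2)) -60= -70357 /1188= -59.22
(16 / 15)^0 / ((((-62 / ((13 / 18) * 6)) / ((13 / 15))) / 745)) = -25181 / 558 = -45.13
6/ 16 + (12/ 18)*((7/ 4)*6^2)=339/ 8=42.38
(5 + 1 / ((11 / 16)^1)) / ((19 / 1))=71 / 209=0.34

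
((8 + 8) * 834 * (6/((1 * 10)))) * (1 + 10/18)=62272/5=12454.40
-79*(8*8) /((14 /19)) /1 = -48032 /7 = -6861.71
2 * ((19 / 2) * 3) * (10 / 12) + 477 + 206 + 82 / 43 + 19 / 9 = 568517 / 774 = 734.52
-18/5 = -3.60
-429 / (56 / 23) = -176.20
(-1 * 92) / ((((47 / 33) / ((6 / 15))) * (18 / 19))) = -19228 / 705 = -27.27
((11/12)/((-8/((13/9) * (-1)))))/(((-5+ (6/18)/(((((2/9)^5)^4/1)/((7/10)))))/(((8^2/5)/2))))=27262976/69630265810833721533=0.00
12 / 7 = 1.71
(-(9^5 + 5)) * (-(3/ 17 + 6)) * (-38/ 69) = -78541820/ 391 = -200874.22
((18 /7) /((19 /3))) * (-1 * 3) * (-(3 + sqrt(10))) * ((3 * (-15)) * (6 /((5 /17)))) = -148716 * sqrt(10) /133 - 446148 /133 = -6890.45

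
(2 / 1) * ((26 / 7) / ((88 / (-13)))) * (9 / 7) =-1521 / 1078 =-1.41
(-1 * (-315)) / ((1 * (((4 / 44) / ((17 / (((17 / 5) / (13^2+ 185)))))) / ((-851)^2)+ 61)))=4441560943050 / 860111801671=5.16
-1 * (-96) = 96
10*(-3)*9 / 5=-54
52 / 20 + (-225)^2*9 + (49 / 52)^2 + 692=6169452997 / 13520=456320.49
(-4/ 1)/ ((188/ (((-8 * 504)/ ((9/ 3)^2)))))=448/ 47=9.53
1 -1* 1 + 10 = 10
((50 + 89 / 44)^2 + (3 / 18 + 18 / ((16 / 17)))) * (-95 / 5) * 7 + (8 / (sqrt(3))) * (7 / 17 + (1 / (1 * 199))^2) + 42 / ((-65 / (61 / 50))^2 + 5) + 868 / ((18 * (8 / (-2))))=-22278949660889789 / 61455057840 + 739264 * sqrt(3) / 673217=-362522.36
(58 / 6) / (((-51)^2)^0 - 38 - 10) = -29 / 141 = -0.21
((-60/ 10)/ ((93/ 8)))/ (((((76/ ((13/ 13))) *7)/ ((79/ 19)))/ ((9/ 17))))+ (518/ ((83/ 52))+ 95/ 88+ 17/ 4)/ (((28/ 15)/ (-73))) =-501905537812479/ 38907794464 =-12899.87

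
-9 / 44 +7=299 / 44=6.80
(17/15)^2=289/225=1.28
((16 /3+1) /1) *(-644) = -12236 /3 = -4078.67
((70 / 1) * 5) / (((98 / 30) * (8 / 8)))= 750 / 7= 107.14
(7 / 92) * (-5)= -0.38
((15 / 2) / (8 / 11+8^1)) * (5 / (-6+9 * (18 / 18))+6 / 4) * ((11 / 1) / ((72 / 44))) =126445 / 6912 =18.29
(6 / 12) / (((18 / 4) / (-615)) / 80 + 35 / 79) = 1295600 / 1147763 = 1.13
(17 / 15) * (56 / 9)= 952 / 135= 7.05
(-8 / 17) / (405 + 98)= -8 / 8551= -0.00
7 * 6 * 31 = 1302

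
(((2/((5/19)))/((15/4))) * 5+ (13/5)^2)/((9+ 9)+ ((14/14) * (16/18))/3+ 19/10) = 3258/3895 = 0.84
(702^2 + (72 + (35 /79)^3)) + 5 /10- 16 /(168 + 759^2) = 280065518910634885 /568226461422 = 492876.59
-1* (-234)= 234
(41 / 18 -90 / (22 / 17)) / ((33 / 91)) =-1212029 / 6534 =-185.50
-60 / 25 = -12 / 5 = -2.40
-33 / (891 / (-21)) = 7 / 9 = 0.78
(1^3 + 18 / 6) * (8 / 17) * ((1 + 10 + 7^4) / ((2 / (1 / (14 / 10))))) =192960 / 119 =1621.51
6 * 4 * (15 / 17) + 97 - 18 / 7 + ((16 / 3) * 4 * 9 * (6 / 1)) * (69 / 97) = 10793501 / 11543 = 935.07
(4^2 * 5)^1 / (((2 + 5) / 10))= 800 / 7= 114.29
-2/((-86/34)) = 34/43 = 0.79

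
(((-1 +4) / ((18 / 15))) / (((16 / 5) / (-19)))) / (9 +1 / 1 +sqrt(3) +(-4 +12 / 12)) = -3325 / 1472 +475 * sqrt(3) / 1472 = -1.70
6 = 6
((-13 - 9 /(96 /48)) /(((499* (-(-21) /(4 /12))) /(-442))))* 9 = 1105 /499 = 2.21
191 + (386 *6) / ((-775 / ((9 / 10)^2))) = 3653726 / 19375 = 188.58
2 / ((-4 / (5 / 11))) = -5 / 22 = -0.23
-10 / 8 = -1.25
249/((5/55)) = 2739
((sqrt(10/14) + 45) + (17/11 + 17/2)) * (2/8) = sqrt(35)/28 + 1211/88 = 13.97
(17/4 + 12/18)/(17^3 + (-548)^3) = -1/33470172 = -0.00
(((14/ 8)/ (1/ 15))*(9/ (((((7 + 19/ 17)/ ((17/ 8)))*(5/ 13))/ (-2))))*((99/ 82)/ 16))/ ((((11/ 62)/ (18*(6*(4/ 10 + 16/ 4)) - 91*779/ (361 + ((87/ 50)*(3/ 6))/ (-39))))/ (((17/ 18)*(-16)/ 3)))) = 6800297160860931/ 35401804240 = 192089.00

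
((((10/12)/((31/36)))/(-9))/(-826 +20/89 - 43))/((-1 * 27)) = -0.00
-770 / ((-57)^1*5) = 154 / 57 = 2.70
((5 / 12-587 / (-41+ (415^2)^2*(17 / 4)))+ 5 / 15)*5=7563669859955 / 2016978641844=3.75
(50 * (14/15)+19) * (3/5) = 197/5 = 39.40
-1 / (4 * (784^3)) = -1 / 1927561216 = -0.00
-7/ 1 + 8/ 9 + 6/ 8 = -193/ 36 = -5.36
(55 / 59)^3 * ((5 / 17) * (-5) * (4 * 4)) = -19.06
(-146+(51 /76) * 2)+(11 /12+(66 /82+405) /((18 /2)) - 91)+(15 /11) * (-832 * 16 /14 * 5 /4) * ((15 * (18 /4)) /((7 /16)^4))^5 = -658765052262171127705616248984670343923535 /19144718037318642623932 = -34409754741649670040.84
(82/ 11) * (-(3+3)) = -492/ 11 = -44.73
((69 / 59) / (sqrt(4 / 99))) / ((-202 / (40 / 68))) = -1035*sqrt(11) / 202606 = -0.02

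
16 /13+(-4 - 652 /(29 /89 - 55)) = 289594 /31629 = 9.16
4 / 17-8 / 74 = 80 / 629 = 0.13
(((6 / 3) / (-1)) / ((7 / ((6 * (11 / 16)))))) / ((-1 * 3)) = 11 / 28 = 0.39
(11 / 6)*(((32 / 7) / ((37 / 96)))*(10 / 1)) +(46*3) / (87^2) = 217.47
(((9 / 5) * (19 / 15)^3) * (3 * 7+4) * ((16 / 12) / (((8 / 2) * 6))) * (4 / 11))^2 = 188183524 / 55130625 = 3.41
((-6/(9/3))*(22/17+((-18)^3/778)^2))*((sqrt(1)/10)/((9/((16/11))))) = -2366096224/1273366215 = -1.86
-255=-255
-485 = -485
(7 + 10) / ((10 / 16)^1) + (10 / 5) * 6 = 39.20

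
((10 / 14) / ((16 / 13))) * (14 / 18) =65 / 144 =0.45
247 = 247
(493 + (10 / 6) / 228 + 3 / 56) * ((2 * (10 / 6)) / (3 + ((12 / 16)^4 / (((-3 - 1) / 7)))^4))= 6489250282046750720 / 12216187207072359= 531.20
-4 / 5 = -0.80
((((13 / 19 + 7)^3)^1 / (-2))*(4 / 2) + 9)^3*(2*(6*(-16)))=5449714375371874584000 / 322687697779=16888509890.15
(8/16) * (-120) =-60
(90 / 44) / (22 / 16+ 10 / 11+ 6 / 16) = 10 / 13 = 0.77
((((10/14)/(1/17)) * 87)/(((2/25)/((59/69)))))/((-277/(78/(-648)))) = 47266375/9632952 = 4.91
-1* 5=-5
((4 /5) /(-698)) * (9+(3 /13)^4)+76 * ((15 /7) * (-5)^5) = -35510249032464 /69774523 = -508928.58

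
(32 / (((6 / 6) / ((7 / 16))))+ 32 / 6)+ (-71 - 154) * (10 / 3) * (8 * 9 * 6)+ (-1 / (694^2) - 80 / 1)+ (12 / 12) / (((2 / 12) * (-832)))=-324060.67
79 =79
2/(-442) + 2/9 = 433/1989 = 0.22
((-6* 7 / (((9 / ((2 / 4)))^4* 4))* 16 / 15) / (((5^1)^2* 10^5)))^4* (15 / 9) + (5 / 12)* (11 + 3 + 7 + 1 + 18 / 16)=4184676940156135070800781250000000000000002401 / 434301606762150234375000000000000000000000000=9.64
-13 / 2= -6.50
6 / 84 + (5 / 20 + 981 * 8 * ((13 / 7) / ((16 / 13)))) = 331587 / 28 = 11842.39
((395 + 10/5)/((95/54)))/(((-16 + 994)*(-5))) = -3573/77425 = -0.05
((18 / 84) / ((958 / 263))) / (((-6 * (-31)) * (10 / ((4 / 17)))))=263 / 35340620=0.00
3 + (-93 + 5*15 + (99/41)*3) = -318/41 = -7.76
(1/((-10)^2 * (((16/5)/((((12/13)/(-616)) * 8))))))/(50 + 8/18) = -0.00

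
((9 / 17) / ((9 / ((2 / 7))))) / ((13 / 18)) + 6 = 9318 / 1547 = 6.02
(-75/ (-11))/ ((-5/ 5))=-75/ 11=-6.82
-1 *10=-10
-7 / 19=-0.37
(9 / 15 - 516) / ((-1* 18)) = 28.63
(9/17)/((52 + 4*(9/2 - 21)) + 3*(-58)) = -9/3196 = -0.00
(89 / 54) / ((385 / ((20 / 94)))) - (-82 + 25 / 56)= 63751465 / 781704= 81.55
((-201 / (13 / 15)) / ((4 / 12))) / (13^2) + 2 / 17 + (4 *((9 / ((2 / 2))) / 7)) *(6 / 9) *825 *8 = 5915036003 / 261443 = 22624.57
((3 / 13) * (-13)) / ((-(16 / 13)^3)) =6591 / 4096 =1.61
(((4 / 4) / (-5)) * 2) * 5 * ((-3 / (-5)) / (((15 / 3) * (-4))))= 0.06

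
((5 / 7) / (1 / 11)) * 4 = 31.43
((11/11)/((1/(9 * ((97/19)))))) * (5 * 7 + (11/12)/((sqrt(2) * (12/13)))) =13871 * sqrt(2)/608 + 30555/19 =1640.42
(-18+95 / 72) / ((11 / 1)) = -1201 / 792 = -1.52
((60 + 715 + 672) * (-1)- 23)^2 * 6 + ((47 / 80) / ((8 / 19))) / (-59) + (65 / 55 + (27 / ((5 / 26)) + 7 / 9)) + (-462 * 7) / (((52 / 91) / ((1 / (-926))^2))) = 10390102922857995481 / 801362770560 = 12965542.33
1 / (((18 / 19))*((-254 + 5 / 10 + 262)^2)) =38 / 2601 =0.01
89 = 89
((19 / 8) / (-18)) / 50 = -0.00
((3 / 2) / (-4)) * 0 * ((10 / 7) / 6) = 0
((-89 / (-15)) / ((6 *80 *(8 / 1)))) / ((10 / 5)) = 89 / 115200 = 0.00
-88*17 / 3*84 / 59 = -41888 / 59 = -709.97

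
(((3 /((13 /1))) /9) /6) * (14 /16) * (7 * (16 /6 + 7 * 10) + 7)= 833 /432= 1.93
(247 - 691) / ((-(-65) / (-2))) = 888 / 65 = 13.66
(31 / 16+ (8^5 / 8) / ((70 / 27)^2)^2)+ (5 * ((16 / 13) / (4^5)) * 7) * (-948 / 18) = 169268305333 / 1872780000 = 90.38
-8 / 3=-2.67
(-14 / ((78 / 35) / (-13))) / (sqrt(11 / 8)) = 490 * sqrt(22) / 33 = 69.65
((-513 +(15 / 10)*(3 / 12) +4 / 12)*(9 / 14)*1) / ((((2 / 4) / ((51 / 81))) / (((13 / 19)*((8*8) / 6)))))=-10868780 / 3591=-3026.67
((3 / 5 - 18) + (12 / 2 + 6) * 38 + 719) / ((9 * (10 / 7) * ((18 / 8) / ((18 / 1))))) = 162064 / 225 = 720.28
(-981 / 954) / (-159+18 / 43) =0.01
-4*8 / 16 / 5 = -2 / 5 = -0.40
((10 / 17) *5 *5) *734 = 183500 / 17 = 10794.12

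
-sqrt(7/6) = -sqrt(42)/6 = -1.08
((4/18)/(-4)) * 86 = -43/9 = -4.78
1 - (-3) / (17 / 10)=47 / 17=2.76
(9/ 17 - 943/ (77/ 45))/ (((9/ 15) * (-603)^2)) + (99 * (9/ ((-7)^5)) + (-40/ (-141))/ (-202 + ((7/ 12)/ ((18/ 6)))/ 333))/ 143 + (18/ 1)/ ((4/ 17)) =76.50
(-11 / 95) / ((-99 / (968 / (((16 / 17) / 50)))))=10285 / 171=60.15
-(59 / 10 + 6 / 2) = -89 / 10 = -8.90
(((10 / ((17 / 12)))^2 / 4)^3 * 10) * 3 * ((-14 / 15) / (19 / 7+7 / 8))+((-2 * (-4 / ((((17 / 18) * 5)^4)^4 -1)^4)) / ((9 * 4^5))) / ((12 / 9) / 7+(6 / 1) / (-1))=-67483653047570888756399960965285113520745367578716376216622457784065455620656152971429900476776580809122966175169231588314596749655801856 / 4475428353558551054739095860332563293369816606501046218389461078925022031412611030254078578853756985160938347180655444753945356878109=-15078.70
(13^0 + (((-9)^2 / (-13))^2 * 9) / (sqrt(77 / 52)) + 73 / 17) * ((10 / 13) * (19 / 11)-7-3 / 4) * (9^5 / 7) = -12806959104873 * sqrt(1001) / 26052026-9759913965 / 34034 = -15840034.05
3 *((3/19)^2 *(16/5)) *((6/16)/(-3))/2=-27/1805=-0.01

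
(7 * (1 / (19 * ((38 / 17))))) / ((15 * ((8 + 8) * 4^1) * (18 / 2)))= 119 / 6238080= 0.00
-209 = -209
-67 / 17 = -3.94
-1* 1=-1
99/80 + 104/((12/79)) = 164617/240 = 685.90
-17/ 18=-0.94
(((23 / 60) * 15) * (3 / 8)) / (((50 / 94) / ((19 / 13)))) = 61617 / 10400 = 5.92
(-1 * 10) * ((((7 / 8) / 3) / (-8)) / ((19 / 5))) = 175 / 1824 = 0.10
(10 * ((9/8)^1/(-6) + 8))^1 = 625/8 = 78.12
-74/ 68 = -37/ 34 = -1.09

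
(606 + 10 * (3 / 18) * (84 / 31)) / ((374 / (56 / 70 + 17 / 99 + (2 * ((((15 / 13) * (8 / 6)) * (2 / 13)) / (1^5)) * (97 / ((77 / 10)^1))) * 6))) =203653440649 / 3394636245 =59.99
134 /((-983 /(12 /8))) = -201 /983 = -0.20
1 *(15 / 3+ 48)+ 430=483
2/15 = 0.13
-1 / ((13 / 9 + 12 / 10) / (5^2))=-1125 / 119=-9.45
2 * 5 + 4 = 14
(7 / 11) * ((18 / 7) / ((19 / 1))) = 18 / 209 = 0.09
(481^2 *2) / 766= 231361 / 383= 604.08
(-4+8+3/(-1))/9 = 1/9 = 0.11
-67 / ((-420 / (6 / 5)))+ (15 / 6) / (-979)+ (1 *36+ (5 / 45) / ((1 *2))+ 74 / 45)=12982623 / 342650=37.89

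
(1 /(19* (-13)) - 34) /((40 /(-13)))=8399 /760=11.05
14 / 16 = 7 / 8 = 0.88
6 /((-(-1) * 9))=0.67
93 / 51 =31 / 17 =1.82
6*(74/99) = 148/33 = 4.48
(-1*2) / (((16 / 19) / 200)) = -475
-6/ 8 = -3/ 4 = -0.75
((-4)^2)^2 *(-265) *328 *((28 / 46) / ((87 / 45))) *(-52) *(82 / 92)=4981225267200 / 15341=324700167.34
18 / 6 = 3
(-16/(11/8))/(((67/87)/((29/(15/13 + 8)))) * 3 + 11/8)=-11195392/2024517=-5.53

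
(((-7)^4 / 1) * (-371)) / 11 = -890771 / 11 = -80979.18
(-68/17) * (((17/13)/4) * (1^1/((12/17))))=-289/156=-1.85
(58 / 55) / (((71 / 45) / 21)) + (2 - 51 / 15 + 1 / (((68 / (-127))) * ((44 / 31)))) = 12023661 / 1062160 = 11.32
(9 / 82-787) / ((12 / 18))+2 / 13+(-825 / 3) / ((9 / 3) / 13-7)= -4859069 / 4264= -1139.56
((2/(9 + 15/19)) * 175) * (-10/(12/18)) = -16625/31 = -536.29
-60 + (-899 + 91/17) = -16212/17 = -953.65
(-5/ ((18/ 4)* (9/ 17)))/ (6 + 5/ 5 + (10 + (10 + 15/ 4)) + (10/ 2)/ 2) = -680/ 10773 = -0.06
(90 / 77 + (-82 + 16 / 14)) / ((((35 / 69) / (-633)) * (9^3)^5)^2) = -144512672824 / 49364765485305782672664474218325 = -0.00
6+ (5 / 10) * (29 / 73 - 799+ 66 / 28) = -801499 / 2044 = -392.12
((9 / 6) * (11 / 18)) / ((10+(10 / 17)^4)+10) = 918731 / 20165040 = 0.05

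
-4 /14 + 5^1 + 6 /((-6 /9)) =-30 /7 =-4.29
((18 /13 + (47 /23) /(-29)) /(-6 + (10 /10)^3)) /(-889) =2279 /7708519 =0.00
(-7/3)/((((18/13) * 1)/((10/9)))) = -455/243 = -1.87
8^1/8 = 1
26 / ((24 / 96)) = 104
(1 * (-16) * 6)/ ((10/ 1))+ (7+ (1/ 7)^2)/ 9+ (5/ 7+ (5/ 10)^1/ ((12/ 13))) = -133429/ 17640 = -7.56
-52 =-52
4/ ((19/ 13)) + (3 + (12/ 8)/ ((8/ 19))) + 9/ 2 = 4195/ 304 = 13.80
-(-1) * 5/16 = 5/16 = 0.31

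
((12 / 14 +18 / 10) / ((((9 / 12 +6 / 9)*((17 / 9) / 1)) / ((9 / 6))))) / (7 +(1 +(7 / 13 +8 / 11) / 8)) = 1915056 / 10489255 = 0.18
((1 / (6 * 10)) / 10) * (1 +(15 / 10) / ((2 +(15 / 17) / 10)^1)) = 61 / 21300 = 0.00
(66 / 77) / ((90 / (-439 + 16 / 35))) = -15349 / 3675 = -4.18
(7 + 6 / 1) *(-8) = -104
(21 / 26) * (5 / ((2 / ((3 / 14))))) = 45 / 104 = 0.43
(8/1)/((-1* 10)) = -4/5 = -0.80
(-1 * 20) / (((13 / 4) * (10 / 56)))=-448 / 13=-34.46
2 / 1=2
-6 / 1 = -6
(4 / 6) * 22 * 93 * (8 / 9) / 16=682 / 9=75.78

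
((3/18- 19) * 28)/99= -1582/297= -5.33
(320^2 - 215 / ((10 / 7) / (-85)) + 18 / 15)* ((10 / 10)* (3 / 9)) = 383979 / 10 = 38397.90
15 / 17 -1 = -2 / 17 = -0.12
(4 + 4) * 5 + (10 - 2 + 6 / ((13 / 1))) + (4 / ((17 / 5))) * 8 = 12790 / 221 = 57.87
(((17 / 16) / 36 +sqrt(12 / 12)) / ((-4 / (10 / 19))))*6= -2965 / 3648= -0.81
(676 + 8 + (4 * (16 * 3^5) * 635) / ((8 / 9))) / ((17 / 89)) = 988847316 / 17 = 58167489.18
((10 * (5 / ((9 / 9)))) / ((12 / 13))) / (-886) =-325 / 5316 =-0.06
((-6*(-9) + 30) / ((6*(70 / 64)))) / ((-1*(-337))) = 64 / 1685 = 0.04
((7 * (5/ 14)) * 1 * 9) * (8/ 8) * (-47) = -2115/ 2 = -1057.50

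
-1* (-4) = 4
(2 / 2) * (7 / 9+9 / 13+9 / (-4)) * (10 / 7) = -1825 / 1638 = -1.11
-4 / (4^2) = -1 / 4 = -0.25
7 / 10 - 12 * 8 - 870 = -9653 / 10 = -965.30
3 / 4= 0.75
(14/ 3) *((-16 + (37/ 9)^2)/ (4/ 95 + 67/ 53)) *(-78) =-133790020/ 532737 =-251.14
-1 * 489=-489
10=10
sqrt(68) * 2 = 4 * sqrt(17) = 16.49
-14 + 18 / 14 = -12.71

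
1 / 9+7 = 64 / 9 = 7.11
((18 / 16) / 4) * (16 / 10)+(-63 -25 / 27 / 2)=-34027 / 540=-63.01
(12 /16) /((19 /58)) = 87 /38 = 2.29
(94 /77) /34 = 47 /1309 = 0.04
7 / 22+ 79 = 1745 / 22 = 79.32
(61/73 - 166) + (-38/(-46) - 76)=-403528/1679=-240.34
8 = 8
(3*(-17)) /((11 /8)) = -408 /11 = -37.09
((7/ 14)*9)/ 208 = 9/ 416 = 0.02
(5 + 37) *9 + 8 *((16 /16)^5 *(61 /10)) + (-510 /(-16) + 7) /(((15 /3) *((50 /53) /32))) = 86316 /125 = 690.53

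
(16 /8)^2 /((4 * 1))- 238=-237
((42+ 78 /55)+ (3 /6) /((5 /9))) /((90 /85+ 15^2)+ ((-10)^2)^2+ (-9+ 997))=16575 /4194058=0.00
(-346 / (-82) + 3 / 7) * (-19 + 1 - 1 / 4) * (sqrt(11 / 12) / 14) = -48691 * sqrt(33) / 48216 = -5.80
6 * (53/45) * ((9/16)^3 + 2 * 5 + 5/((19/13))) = 18697181/194560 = 96.10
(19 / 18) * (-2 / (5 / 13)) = -247 / 45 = -5.49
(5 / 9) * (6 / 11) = 10 / 33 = 0.30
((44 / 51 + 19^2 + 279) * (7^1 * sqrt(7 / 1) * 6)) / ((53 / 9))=4118184 * sqrt(7) / 901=12092.89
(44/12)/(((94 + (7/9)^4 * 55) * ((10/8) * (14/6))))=288684/26207615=0.01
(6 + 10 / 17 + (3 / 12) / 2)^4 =694837277761 / 342102016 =2031.08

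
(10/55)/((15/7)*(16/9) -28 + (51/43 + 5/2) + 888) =3612/17233667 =0.00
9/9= 1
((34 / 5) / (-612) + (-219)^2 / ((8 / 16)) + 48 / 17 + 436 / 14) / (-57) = -1027688281 / 610470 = -1683.44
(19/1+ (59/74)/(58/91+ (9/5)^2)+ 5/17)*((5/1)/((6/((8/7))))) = 18.57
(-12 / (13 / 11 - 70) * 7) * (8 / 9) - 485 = -1098971 / 2271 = -483.92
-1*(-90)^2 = -8100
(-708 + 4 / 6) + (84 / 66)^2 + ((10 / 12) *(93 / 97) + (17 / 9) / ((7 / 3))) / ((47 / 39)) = -16319638117 / 23168838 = -704.38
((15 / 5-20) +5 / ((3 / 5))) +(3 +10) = 13 / 3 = 4.33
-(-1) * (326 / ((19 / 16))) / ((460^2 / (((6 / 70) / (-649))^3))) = -0.00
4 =4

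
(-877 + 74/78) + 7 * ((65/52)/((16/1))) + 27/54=-2184011/2496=-875.00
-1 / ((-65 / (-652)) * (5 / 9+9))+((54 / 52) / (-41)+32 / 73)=-10652609 / 16730870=-0.64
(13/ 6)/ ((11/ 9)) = 39/ 22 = 1.77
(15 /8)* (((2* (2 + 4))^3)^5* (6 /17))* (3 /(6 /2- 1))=259993489071144960 /17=15293734651243821.18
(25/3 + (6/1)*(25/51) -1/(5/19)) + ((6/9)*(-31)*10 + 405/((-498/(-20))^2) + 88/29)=-195.50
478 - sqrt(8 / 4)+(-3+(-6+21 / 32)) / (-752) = 476.60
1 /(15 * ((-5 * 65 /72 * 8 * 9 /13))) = -1 /375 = -0.00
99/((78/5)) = 165/26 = 6.35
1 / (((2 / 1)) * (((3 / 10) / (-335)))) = -1675 / 3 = -558.33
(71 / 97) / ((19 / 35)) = 2485 / 1843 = 1.35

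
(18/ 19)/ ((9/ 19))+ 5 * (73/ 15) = 79/ 3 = 26.33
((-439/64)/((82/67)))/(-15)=29413/78720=0.37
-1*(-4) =4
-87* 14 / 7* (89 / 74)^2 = -689127 / 2738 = -251.69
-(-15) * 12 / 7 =180 / 7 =25.71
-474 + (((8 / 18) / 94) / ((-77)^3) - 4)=-92308233404 / 193113459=-478.00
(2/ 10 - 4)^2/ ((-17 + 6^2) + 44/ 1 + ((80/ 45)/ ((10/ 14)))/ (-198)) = 321651/ 1403045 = 0.23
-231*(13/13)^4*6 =-1386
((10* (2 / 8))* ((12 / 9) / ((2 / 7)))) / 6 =35 / 18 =1.94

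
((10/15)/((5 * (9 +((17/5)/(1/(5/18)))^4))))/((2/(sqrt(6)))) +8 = 34992 * sqrt(6)/5141525 +8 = 8.02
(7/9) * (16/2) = 56/9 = 6.22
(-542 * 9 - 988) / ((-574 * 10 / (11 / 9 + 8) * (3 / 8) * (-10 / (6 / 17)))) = -139108 / 156825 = -0.89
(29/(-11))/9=-29/99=-0.29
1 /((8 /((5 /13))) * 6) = 5 /624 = 0.01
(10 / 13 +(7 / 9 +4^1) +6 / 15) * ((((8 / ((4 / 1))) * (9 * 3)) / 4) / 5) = 10437 / 650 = 16.06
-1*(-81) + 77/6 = 563/6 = 93.83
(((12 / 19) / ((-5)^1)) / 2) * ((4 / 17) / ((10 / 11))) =-132 / 8075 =-0.02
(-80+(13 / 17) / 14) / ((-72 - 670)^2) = -359 / 2472344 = -0.00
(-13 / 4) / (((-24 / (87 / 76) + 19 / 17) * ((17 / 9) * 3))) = 1131 / 39140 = 0.03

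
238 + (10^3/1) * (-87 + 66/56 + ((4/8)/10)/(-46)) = -13779107/161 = -85584.52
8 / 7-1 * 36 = -244 / 7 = -34.86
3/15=1/5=0.20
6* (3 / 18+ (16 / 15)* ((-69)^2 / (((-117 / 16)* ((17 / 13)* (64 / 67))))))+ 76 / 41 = -11615359 / 3485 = -3332.96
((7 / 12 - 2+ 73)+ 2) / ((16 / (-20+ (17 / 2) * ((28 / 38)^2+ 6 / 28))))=-121060183 / 1940736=-62.38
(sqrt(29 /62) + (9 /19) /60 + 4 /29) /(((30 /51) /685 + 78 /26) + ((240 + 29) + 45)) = 3742703 /8136010900 + 2329 * sqrt(1798) /45774290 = 0.00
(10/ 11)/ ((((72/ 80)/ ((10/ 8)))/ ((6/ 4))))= 125/ 66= 1.89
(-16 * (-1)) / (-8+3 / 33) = -176 / 87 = -2.02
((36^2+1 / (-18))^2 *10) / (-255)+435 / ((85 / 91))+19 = -540144289 / 8262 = -65376.94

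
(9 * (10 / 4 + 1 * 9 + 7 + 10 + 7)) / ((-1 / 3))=-1917 / 2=-958.50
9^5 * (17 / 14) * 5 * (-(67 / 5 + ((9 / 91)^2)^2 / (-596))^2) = -7527221944026536094606370346697 / 116928855294540707847520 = -64374374.70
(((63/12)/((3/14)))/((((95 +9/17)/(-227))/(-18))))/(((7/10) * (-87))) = -57885/3364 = -17.21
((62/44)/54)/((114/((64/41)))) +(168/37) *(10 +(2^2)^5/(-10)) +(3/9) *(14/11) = -53817890474/128406465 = -419.12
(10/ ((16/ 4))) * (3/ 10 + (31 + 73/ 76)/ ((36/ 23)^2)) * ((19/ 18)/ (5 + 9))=6572449/ 2612736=2.52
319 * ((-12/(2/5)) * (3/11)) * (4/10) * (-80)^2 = -6681600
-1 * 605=-605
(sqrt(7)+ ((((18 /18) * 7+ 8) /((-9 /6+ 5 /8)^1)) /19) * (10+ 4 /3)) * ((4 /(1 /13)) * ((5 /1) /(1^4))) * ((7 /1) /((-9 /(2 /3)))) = 707200 /513 -3640 * sqrt(7) /27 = 1021.87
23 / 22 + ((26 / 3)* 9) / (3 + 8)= 179 / 22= 8.14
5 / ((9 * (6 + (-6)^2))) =5 / 378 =0.01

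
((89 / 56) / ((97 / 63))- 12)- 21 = -24807 / 776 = -31.97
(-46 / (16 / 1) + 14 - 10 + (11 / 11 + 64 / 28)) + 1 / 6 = 769 / 168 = 4.58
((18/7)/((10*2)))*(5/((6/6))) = 0.64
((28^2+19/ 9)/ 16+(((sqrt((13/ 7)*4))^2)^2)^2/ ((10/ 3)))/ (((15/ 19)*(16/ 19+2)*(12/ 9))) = 600792239591/ 1867017600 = 321.79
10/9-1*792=-7118/9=-790.89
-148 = -148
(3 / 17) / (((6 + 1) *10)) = 3 / 1190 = 0.00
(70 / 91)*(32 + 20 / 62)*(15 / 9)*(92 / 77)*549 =843483600 / 31031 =27181.97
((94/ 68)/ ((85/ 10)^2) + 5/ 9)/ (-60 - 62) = -0.00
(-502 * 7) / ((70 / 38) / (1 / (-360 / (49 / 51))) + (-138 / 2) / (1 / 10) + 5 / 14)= 133532 / 52435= 2.55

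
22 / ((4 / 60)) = 330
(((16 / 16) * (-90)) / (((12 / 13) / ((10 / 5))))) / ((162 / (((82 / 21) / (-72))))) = 2665 / 40824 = 0.07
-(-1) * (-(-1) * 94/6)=47/3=15.67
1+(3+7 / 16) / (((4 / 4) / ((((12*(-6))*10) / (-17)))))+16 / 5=12732 / 85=149.79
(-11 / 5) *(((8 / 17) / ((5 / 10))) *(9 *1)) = -1584 / 85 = -18.64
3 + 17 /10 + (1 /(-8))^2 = 1509 /320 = 4.72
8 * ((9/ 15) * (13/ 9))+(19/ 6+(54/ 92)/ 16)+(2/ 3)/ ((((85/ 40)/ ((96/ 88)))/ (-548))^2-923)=4142764594050823/ 408719408144480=10.14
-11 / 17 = -0.65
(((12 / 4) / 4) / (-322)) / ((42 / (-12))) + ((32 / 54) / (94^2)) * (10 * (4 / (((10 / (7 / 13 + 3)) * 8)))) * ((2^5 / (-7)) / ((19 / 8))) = 29027975 / 66411049068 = 0.00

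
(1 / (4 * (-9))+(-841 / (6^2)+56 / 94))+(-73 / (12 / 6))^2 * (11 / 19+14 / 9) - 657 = 7729445 / 3572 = 2163.90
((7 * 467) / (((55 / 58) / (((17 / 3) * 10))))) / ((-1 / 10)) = -64464680 / 33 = -1953475.15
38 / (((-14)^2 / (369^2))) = 2587059 / 98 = 26398.56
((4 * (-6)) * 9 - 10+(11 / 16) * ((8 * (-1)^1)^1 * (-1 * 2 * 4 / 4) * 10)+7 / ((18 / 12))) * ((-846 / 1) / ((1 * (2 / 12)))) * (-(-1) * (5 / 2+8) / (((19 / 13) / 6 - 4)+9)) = 462839832 / 409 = 1131637.73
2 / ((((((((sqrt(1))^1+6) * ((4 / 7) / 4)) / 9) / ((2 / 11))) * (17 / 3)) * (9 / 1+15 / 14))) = 504 / 8789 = 0.06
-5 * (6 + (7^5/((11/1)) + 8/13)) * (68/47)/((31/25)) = -8952.27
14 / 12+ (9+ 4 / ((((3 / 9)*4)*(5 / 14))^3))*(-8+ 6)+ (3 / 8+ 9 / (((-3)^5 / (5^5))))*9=-1129213 / 1000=-1129.21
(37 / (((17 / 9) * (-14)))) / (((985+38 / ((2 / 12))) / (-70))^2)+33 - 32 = 24896723 / 25013273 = 1.00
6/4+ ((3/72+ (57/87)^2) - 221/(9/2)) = -2854433/60552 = -47.14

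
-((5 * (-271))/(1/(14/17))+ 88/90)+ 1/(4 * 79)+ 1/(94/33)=12671325169/11361780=1115.26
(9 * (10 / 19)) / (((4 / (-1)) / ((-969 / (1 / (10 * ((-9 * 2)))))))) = -206550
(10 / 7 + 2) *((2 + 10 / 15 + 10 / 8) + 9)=310 / 7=44.29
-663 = -663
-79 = -79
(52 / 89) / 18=26 / 801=0.03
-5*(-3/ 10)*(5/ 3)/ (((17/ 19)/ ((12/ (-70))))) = -57/ 119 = -0.48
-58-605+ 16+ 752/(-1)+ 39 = -1360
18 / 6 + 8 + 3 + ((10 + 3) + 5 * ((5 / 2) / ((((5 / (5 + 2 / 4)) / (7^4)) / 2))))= 132109 / 2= 66054.50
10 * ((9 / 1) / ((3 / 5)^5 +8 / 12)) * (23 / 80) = 1940625 / 55832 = 34.76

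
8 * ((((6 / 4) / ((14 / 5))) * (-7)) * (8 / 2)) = -120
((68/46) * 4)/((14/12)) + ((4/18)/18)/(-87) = 5750191/1134567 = 5.07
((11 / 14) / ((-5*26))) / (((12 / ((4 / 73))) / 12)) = -11 / 33215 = -0.00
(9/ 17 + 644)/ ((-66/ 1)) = -10957/ 1122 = -9.77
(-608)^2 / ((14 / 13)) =2402816 / 7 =343259.43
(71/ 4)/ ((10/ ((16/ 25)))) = 142/ 125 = 1.14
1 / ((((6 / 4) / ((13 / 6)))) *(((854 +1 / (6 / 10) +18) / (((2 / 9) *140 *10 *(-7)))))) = -254800 / 70767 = -3.60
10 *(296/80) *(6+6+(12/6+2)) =592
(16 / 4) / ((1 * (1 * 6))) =2 / 3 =0.67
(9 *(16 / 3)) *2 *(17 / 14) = 816 / 7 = 116.57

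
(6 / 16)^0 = 1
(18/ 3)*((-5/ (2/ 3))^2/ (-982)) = -675/ 1964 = -0.34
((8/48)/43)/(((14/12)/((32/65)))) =32/19565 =0.00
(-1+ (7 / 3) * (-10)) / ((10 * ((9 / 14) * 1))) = -511 / 135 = -3.79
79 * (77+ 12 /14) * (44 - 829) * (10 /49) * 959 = -46303499750 /49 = -944969382.65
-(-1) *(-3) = -3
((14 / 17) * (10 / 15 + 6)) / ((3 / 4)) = 1120 / 153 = 7.32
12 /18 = 2 /3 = 0.67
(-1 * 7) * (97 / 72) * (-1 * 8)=679 / 9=75.44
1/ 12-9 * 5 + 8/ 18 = -1601/ 36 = -44.47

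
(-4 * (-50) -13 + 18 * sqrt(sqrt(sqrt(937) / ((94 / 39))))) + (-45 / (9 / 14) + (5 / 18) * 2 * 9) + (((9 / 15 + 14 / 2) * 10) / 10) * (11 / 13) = 9 * 39^(1 / 4) * 937^(1 / 8) * 94^(3 / 4) / 47 + 8348 / 65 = 162.41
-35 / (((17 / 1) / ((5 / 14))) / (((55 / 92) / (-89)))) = 1375 / 278392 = 0.00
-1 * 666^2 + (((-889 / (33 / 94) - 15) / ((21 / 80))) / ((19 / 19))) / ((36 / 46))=-2843794892 / 6237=-455955.57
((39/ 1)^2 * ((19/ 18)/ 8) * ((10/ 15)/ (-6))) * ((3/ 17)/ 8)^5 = -86697/ 744413986816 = -0.00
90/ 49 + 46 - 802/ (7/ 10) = -53796/ 49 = -1097.88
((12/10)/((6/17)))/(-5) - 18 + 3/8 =-3661/200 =-18.30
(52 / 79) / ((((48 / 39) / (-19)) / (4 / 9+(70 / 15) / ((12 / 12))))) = -73853 / 1422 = -51.94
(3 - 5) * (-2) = 4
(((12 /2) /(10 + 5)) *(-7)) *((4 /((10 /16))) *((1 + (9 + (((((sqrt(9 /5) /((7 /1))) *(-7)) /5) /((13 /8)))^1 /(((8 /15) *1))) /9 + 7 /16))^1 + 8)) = -1652 /5 + 448 *sqrt(5) /1625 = -329.78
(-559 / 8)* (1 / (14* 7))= -559 / 784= -0.71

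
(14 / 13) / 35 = 2 / 65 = 0.03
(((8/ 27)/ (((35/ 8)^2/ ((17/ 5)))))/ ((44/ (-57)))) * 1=-41344/ 606375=-0.07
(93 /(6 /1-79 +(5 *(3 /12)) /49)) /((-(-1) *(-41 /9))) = 164052 /586423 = 0.28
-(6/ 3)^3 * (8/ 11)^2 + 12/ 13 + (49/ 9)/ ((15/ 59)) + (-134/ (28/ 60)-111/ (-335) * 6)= -26596541641/ 99594495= -267.05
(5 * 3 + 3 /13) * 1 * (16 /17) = 3168 /221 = 14.33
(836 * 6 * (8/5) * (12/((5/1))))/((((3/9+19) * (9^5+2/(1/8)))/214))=154573056/42822125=3.61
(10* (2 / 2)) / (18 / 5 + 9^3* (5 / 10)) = 100 / 3681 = 0.03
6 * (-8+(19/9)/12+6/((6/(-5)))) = -1385/18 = -76.94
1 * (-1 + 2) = 1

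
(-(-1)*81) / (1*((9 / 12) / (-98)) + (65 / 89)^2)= 251507592 / 1632437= 154.07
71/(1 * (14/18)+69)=639/628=1.02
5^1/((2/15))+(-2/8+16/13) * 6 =564/13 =43.38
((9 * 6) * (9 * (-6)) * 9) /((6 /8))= -34992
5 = 5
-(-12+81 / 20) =7.95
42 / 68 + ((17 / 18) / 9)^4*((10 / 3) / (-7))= 75927316559 / 122941435176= 0.62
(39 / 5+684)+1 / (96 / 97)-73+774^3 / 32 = 6955569869 / 480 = 14490770.56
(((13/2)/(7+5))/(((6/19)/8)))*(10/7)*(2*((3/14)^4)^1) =11115/134456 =0.08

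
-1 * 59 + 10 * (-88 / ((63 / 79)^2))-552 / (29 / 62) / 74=-6212184851 / 4258737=-1458.69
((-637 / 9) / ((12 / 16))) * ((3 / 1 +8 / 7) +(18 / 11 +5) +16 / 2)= -1772.20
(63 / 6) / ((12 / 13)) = 91 / 8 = 11.38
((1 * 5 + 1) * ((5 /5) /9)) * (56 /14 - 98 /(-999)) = 8188 /2997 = 2.73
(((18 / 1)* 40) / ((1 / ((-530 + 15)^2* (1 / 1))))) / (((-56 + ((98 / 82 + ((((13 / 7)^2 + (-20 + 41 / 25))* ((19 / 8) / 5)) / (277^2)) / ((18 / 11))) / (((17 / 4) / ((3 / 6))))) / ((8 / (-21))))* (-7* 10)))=12255203206447200000 / 253228410252323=48395.85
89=89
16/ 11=1.45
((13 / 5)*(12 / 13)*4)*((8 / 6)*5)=64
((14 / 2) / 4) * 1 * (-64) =-112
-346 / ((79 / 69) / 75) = -1790550 / 79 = -22665.19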